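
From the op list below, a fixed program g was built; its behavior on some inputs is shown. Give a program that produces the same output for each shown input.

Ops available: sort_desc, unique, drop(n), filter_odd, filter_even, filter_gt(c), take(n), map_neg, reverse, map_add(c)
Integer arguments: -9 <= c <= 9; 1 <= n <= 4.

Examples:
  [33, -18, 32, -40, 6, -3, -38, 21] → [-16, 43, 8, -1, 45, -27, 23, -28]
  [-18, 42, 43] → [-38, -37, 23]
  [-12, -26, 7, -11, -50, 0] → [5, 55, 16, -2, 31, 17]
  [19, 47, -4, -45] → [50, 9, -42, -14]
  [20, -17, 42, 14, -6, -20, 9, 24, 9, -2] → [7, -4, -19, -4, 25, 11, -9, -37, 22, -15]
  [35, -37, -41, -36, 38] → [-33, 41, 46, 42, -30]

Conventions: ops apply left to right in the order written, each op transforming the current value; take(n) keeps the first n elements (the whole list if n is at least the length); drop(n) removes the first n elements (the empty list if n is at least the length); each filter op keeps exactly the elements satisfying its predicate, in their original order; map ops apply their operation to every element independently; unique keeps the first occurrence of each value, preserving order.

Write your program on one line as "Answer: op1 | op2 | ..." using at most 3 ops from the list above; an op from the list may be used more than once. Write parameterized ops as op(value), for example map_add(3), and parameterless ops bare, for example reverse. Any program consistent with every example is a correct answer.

map_add(-5) | map_neg | reverse

Check, running the answer program on each example:
  [33, -18, 32, -40, 6, -3, -38, 21] -> [28, -23, 27, -45, 1, -8, -43, 16] -> [-28, 23, -27, 45, -1, 8, 43, -16] -> [-16, 43, 8, -1, 45, -27, 23, -28]
  [-18, 42, 43] -> [-23, 37, 38] -> [23, -37, -38] -> [-38, -37, 23]
  [-12, -26, 7, -11, -50, 0] -> [-17, -31, 2, -16, -55, -5] -> [17, 31, -2, 16, 55, 5] -> [5, 55, 16, -2, 31, 17]
  [19, 47, -4, -45] -> [14, 42, -9, -50] -> [-14, -42, 9, 50] -> [50, 9, -42, -14]
  [20, -17, 42, 14, -6, -20, 9, 24, 9, -2] -> [15, -22, 37, 9, -11, -25, 4, 19, 4, -7] -> [-15, 22, -37, -9, 11, 25, -4, -19, -4, 7] -> [7, -4, -19, -4, 25, 11, -9, -37, 22, -15]
  [35, -37, -41, -36, 38] -> [30, -42, -46, -41, 33] -> [-30, 42, 46, 41, -33] -> [-33, 41, 46, 42, -30]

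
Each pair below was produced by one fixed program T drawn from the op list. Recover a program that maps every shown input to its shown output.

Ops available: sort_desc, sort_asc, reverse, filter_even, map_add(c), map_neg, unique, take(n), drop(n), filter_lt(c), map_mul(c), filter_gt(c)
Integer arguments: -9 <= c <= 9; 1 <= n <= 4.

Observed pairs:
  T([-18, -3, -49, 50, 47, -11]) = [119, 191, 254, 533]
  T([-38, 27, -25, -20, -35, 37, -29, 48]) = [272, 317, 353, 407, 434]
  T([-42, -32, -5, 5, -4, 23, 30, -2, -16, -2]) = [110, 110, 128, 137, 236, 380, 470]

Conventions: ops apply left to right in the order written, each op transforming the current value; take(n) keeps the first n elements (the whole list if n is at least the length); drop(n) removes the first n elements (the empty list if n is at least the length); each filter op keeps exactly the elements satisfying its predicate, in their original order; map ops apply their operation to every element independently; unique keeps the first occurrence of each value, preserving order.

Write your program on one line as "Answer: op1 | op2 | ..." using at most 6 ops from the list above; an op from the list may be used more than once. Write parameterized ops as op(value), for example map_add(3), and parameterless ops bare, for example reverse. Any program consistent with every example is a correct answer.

filter_lt(1) | map_add(-9) | map_add(-1) | map_mul(-9) | map_add(2) | sort_asc

Check, running the answer program on each example:
  [-18, -3, -49, 50, 47, -11] -> [-18, -3, -49, -11] -> [-27, -12, -58, -20] -> [-28, -13, -59, -21] -> [252, 117, 531, 189] -> [254, 119, 533, 191] -> [119, 191, 254, 533]
  [-38, 27, -25, -20, -35, 37, -29, 48] -> [-38, -25, -20, -35, -29] -> [-47, -34, -29, -44, -38] -> [-48, -35, -30, -45, -39] -> [432, 315, 270, 405, 351] -> [434, 317, 272, 407, 353] -> [272, 317, 353, 407, 434]
  [-42, -32, -5, 5, -4, 23, 30, -2, -16, -2] -> [-42, -32, -5, -4, -2, -16, -2] -> [-51, -41, -14, -13, -11, -25, -11] -> [-52, -42, -15, -14, -12, -26, -12] -> [468, 378, 135, 126, 108, 234, 108] -> [470, 380, 137, 128, 110, 236, 110] -> [110, 110, 128, 137, 236, 380, 470]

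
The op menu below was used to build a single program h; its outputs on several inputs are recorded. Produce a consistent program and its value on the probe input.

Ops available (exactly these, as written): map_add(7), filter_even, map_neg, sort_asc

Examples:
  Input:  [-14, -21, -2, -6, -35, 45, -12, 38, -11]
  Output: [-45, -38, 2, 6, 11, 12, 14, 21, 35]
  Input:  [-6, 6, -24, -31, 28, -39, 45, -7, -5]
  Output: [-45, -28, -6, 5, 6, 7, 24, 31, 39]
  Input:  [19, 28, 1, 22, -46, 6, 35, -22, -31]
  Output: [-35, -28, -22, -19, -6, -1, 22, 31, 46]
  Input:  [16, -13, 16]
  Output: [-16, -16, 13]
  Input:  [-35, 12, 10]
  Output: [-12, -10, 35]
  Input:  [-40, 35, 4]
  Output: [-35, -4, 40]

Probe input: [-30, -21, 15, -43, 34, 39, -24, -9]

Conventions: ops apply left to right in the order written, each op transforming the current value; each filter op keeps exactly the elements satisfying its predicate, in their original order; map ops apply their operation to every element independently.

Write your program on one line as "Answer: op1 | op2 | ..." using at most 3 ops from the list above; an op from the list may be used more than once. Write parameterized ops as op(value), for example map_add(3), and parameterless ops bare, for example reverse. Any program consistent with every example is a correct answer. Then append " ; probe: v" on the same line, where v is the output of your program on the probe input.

map_neg | sort_asc ; probe: [-39, -34, -15, 9, 21, 24, 30, 43]

Check, running the answer program on each example:
  [-14, -21, -2, -6, -35, 45, -12, 38, -11] -> [14, 21, 2, 6, 35, -45, 12, -38, 11] -> [-45, -38, 2, 6, 11, 12, 14, 21, 35]
  [-6, 6, -24, -31, 28, -39, 45, -7, -5] -> [6, -6, 24, 31, -28, 39, -45, 7, 5] -> [-45, -28, -6, 5, 6, 7, 24, 31, 39]
  [19, 28, 1, 22, -46, 6, 35, -22, -31] -> [-19, -28, -1, -22, 46, -6, -35, 22, 31] -> [-35, -28, -22, -19, -6, -1, 22, 31, 46]
  [16, -13, 16] -> [-16, 13, -16] -> [-16, -16, 13]
  [-35, 12, 10] -> [35, -12, -10] -> [-12, -10, 35]
  [-40, 35, 4] -> [40, -35, -4] -> [-35, -4, 40]
  probe: [-30, -21, 15, -43, 34, 39, -24, -9] -> [30, 21, -15, 43, -34, -39, 24, 9] -> [-39, -34, -15, 9, 21, 24, 30, 43]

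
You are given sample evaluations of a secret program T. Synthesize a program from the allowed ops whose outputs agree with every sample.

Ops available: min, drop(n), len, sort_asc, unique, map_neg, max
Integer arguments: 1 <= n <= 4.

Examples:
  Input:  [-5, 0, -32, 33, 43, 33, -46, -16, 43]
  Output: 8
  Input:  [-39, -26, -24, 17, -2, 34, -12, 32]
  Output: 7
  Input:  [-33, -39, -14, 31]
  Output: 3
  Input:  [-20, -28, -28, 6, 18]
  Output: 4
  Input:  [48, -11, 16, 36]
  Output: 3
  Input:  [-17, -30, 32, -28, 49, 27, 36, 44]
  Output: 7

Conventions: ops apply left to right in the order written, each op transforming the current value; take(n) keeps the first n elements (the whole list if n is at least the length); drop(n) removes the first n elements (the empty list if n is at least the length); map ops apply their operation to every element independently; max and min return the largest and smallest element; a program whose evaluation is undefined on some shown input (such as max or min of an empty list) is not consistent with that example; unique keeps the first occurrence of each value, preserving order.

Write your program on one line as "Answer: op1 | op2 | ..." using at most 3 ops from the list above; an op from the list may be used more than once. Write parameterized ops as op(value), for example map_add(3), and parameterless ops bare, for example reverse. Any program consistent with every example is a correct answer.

drop(1) | len

Check, running the answer program on each example:
  [-5, 0, -32, 33, 43, 33, -46, -16, 43] -> [0, -32, 33, 43, 33, -46, -16, 43] -> 8
  [-39, -26, -24, 17, -2, 34, -12, 32] -> [-26, -24, 17, -2, 34, -12, 32] -> 7
  [-33, -39, -14, 31] -> [-39, -14, 31] -> 3
  [-20, -28, -28, 6, 18] -> [-28, -28, 6, 18] -> 4
  [48, -11, 16, 36] -> [-11, 16, 36] -> 3
  [-17, -30, 32, -28, 49, 27, 36, 44] -> [-30, 32, -28, 49, 27, 36, 44] -> 7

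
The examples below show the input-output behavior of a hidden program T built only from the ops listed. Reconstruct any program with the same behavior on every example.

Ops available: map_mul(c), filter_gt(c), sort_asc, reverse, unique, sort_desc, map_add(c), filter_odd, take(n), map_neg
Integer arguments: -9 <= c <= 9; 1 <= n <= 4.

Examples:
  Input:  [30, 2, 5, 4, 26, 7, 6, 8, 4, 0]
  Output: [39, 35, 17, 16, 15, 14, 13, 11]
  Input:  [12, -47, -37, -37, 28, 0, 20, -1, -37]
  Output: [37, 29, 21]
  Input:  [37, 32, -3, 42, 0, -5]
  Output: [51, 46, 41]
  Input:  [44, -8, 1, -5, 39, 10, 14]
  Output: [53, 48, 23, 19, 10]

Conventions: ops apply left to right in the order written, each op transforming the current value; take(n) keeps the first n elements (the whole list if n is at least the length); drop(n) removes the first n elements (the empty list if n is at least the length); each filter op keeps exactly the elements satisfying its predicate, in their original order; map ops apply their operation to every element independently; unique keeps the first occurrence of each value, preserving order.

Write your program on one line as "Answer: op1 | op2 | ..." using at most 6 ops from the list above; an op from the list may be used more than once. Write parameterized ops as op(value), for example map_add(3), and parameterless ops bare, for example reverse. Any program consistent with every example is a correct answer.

map_add(9) | map_neg | unique | map_neg | sort_desc | filter_gt(9)

Check, running the answer program on each example:
  [30, 2, 5, 4, 26, 7, 6, 8, 4, 0] -> [39, 11, 14, 13, 35, 16, 15, 17, 13, 9] -> [-39, -11, -14, -13, -35, -16, -15, -17, -13, -9] -> [-39, -11, -14, -13, -35, -16, -15, -17, -9] -> [39, 11, 14, 13, 35, 16, 15, 17, 9] -> [39, 35, 17, 16, 15, 14, 13, 11, 9] -> [39, 35, 17, 16, 15, 14, 13, 11]
  [12, -47, -37, -37, 28, 0, 20, -1, -37] -> [21, -38, -28, -28, 37, 9, 29, 8, -28] -> [-21, 38, 28, 28, -37, -9, -29, -8, 28] -> [-21, 38, 28, -37, -9, -29, -8] -> [21, -38, -28, 37, 9, 29, 8] -> [37, 29, 21, 9, 8, -28, -38] -> [37, 29, 21]
  [37, 32, -3, 42, 0, -5] -> [46, 41, 6, 51, 9, 4] -> [-46, -41, -6, -51, -9, -4] -> [-46, -41, -6, -51, -9, -4] -> [46, 41, 6, 51, 9, 4] -> [51, 46, 41, 9, 6, 4] -> [51, 46, 41]
  [44, -8, 1, -5, 39, 10, 14] -> [53, 1, 10, 4, 48, 19, 23] -> [-53, -1, -10, -4, -48, -19, -23] -> [-53, -1, -10, -4, -48, -19, -23] -> [53, 1, 10, 4, 48, 19, 23] -> [53, 48, 23, 19, 10, 4, 1] -> [53, 48, 23, 19, 10]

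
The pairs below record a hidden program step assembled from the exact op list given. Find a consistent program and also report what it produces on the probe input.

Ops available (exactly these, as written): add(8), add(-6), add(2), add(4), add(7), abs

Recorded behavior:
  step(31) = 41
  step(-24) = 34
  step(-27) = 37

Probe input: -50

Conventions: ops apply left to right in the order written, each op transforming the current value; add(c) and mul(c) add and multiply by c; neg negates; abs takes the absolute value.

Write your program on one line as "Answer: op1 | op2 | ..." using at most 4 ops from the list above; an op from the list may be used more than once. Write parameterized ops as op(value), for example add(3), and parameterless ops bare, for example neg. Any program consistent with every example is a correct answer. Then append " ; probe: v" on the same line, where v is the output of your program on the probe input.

abs | add(8) | add(2) ; probe: 60

Check, running the answer program on each example:
  31 -> 31 -> 39 -> 41
  -24 -> 24 -> 32 -> 34
  -27 -> 27 -> 35 -> 37
  probe: -50 -> 50 -> 58 -> 60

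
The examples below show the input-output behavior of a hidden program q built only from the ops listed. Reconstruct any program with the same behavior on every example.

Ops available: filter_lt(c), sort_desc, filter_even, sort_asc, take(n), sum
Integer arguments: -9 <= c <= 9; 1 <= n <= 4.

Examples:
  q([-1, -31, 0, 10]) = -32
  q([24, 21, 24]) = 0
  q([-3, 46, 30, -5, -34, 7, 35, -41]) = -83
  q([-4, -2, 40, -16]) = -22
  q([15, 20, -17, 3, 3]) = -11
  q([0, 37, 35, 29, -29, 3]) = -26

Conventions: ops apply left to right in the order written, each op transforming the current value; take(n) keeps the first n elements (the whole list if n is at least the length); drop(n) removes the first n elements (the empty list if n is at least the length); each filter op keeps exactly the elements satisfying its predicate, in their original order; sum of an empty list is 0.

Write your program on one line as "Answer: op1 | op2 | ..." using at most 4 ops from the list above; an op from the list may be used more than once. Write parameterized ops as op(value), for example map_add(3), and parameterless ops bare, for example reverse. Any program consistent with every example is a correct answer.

filter_lt(6) | sort_desc | sum

Check, running the answer program on each example:
  [-1, -31, 0, 10] -> [-1, -31, 0] -> [0, -1, -31] -> -32
  [24, 21, 24] -> [] -> [] -> 0
  [-3, 46, 30, -5, -34, 7, 35, -41] -> [-3, -5, -34, -41] -> [-3, -5, -34, -41] -> -83
  [-4, -2, 40, -16] -> [-4, -2, -16] -> [-2, -4, -16] -> -22
  [15, 20, -17, 3, 3] -> [-17, 3, 3] -> [3, 3, -17] -> -11
  [0, 37, 35, 29, -29, 3] -> [0, -29, 3] -> [3, 0, -29] -> -26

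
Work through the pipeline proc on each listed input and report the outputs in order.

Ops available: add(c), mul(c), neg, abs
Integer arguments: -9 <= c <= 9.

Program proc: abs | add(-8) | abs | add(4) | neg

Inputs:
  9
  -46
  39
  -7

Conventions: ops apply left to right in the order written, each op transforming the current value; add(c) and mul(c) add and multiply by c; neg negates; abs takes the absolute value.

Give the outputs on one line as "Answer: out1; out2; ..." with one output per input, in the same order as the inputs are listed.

Execution, op by op:
  9 -> 9 -> 1 -> 1 -> 5 -> -5
  -46 -> 46 -> 38 -> 38 -> 42 -> -42
  39 -> 39 -> 31 -> 31 -> 35 -> -35
  -7 -> 7 -> -1 -> 1 -> 5 -> -5

-5; -42; -35; -5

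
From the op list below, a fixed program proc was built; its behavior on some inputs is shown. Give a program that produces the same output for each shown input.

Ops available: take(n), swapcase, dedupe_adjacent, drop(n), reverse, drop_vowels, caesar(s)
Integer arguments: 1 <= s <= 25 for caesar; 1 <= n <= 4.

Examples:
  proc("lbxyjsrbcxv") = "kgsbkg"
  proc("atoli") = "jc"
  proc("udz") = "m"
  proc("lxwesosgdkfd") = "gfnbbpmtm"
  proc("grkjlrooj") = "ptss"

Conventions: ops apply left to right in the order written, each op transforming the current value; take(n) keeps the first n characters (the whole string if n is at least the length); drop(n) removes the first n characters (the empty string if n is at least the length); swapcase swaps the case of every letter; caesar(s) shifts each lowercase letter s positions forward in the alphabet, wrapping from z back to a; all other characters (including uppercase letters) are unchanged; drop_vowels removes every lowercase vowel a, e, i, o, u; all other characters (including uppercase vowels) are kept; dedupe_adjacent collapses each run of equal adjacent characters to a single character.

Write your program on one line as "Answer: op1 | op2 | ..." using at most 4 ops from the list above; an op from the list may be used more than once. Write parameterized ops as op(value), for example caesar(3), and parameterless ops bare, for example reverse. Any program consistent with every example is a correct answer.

caesar(6) | drop_vowels | caesar(3) | drop_vowels

Check, running the answer program on each example:
  "lbxyjsrbcxv" -> "rhdepyxhidb" -> "rhdpyxhdb" -> "ukgsbakge" -> "kgsbkg"
  "atoli" -> "gzuro" -> "gzr" -> "jcu" -> "jc"
  "udz" -> "ajf" -> "jf" -> "mi" -> "m"
  "lxwesosgdkfd" -> "rdckyuymjqlj" -> "rdckyymjqlj" -> "ugfnbbpmtom" -> "gfnbbpmtm"
  "grkjlrooj" -> "mxqprxuup" -> "mxqprxp" -> "patsuas" -> "ptss"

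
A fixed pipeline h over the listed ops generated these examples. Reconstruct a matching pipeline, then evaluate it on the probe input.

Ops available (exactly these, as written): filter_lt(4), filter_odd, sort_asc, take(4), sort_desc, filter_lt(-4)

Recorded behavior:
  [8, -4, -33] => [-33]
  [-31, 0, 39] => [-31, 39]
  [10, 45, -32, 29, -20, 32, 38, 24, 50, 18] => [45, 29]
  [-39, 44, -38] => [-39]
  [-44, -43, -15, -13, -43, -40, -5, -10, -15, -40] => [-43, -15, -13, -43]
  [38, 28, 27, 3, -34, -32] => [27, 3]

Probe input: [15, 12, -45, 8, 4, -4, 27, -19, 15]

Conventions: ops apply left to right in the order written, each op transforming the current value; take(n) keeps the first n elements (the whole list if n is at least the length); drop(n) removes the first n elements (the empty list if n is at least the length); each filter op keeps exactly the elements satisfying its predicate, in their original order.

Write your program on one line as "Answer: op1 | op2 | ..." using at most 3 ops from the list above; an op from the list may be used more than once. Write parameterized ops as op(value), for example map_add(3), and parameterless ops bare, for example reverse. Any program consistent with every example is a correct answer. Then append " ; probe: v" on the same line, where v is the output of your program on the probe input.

filter_odd | take(4) ; probe: [15, -45, 27, -19]

Check, running the answer program on each example:
  [8, -4, -33] -> [-33] -> [-33]
  [-31, 0, 39] -> [-31, 39] -> [-31, 39]
  [10, 45, -32, 29, -20, 32, 38, 24, 50, 18] -> [45, 29] -> [45, 29]
  [-39, 44, -38] -> [-39] -> [-39]
  [-44, -43, -15, -13, -43, -40, -5, -10, -15, -40] -> [-43, -15, -13, -43, -5, -15] -> [-43, -15, -13, -43]
  [38, 28, 27, 3, -34, -32] -> [27, 3] -> [27, 3]
  probe: [15, 12, -45, 8, 4, -4, 27, -19, 15] -> [15, -45, 27, -19, 15] -> [15, -45, 27, -19]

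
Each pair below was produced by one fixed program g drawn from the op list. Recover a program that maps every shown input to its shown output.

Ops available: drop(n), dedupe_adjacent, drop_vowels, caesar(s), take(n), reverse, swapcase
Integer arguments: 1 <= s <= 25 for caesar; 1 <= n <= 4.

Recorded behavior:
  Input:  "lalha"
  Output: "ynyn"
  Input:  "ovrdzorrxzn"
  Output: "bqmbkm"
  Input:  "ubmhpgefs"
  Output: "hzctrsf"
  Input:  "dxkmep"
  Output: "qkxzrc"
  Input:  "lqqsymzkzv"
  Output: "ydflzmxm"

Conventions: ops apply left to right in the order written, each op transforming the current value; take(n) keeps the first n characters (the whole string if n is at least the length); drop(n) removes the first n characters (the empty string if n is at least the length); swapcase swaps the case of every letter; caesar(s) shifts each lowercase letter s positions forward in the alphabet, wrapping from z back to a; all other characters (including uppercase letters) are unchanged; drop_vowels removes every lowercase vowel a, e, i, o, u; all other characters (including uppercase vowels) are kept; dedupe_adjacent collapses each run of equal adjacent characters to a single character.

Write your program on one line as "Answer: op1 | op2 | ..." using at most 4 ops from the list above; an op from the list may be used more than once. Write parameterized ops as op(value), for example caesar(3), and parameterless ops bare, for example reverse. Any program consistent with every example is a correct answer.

caesar(13) | drop_vowels | dedupe_adjacent

Check, running the answer program on each example:
  "lalha" -> "ynyun" -> "ynyn" -> "ynyn"
  "ovrdzorrxzn" -> "bieqmbeekma" -> "bqmbkm" -> "bqmbkm"
  "ubmhpgefs" -> "hozuctrsf" -> "hzctrsf" -> "hzctrsf"
  "dxkmep" -> "qkxzrc" -> "qkxzrc" -> "qkxzrc"
  "lqqsymzkzv" -> "yddflzmxmi" -> "yddflzmxm" -> "ydflzmxm"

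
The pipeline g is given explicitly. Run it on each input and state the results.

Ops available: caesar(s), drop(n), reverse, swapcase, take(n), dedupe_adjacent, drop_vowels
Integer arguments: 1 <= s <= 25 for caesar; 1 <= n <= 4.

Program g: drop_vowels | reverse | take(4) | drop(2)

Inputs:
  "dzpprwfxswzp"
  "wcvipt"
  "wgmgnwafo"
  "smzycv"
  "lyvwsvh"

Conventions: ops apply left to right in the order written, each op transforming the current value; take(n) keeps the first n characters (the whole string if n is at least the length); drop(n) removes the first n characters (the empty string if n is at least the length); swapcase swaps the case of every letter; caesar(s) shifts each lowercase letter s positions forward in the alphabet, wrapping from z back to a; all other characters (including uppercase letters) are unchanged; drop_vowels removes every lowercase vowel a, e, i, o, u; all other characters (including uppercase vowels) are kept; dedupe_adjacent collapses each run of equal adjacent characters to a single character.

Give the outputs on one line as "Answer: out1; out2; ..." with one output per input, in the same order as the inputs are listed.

"ws"; "vc"; "ng"; "yz"; "sw"

Execution, op by op:
  "dzpprwfxswzp" -> "dzpprwfxswzp" -> "pzwsxfwrppzd" -> "pzws" -> "ws"
  "wcvipt" -> "wcvpt" -> "tpvcw" -> "tpvc" -> "vc"
  "wgmgnwafo" -> "wgmgnwf" -> "fwngmgw" -> "fwng" -> "ng"
  "smzycv" -> "smzycv" -> "vcyzms" -> "vcyz" -> "yz"
  "lyvwsvh" -> "lyvwsvh" -> "hvswvyl" -> "hvsw" -> "sw"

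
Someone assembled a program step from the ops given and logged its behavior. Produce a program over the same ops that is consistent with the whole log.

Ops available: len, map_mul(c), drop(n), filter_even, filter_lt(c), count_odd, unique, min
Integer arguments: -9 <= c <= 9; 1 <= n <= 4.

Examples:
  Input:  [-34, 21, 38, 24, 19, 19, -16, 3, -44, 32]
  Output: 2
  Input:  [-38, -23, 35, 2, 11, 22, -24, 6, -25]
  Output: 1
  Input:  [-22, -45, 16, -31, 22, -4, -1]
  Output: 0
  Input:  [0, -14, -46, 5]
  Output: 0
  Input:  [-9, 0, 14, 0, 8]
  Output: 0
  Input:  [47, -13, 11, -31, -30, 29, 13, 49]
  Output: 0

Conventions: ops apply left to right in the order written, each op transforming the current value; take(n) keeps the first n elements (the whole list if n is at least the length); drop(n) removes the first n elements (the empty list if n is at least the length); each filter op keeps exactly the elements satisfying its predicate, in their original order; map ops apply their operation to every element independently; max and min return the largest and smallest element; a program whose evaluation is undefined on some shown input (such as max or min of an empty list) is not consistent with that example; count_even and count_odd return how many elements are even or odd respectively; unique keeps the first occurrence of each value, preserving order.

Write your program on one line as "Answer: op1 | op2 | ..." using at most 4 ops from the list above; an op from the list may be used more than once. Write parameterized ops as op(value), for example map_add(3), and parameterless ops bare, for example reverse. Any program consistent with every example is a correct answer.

filter_even | map_mul(-5) | drop(4) | len

Check, running the answer program on each example:
  [-34, 21, 38, 24, 19, 19, -16, 3, -44, 32] -> [-34, 38, 24, -16, -44, 32] -> [170, -190, -120, 80, 220, -160] -> [220, -160] -> 2
  [-38, -23, 35, 2, 11, 22, -24, 6, -25] -> [-38, 2, 22, -24, 6] -> [190, -10, -110, 120, -30] -> [-30] -> 1
  [-22, -45, 16, -31, 22, -4, -1] -> [-22, 16, 22, -4] -> [110, -80, -110, 20] -> [] -> 0
  [0, -14, -46, 5] -> [0, -14, -46] -> [0, 70, 230] -> [] -> 0
  [-9, 0, 14, 0, 8] -> [0, 14, 0, 8] -> [0, -70, 0, -40] -> [] -> 0
  [47, -13, 11, -31, -30, 29, 13, 49] -> [-30] -> [150] -> [] -> 0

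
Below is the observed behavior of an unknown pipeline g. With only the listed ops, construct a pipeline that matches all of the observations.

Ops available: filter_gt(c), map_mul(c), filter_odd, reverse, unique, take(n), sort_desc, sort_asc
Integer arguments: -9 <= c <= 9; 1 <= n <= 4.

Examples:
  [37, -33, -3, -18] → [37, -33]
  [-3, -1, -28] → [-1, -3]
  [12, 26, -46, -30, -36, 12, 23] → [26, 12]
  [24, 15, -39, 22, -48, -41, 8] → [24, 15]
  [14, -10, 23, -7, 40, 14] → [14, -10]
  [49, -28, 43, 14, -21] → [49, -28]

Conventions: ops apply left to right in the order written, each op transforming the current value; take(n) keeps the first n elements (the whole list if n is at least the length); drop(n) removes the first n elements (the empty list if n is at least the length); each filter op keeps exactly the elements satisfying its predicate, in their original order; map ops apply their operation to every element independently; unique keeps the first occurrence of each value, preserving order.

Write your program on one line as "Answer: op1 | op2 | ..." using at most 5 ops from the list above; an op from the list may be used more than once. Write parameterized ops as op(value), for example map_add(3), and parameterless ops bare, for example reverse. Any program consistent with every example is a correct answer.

unique | take(4) | take(2) | sort_desc

Check, running the answer program on each example:
  [37, -33, -3, -18] -> [37, -33, -3, -18] -> [37, -33, -3, -18] -> [37, -33] -> [37, -33]
  [-3, -1, -28] -> [-3, -1, -28] -> [-3, -1, -28] -> [-3, -1] -> [-1, -3]
  [12, 26, -46, -30, -36, 12, 23] -> [12, 26, -46, -30, -36, 23] -> [12, 26, -46, -30] -> [12, 26] -> [26, 12]
  [24, 15, -39, 22, -48, -41, 8] -> [24, 15, -39, 22, -48, -41, 8] -> [24, 15, -39, 22] -> [24, 15] -> [24, 15]
  [14, -10, 23, -7, 40, 14] -> [14, -10, 23, -7, 40] -> [14, -10, 23, -7] -> [14, -10] -> [14, -10]
  [49, -28, 43, 14, -21] -> [49, -28, 43, 14, -21] -> [49, -28, 43, 14] -> [49, -28] -> [49, -28]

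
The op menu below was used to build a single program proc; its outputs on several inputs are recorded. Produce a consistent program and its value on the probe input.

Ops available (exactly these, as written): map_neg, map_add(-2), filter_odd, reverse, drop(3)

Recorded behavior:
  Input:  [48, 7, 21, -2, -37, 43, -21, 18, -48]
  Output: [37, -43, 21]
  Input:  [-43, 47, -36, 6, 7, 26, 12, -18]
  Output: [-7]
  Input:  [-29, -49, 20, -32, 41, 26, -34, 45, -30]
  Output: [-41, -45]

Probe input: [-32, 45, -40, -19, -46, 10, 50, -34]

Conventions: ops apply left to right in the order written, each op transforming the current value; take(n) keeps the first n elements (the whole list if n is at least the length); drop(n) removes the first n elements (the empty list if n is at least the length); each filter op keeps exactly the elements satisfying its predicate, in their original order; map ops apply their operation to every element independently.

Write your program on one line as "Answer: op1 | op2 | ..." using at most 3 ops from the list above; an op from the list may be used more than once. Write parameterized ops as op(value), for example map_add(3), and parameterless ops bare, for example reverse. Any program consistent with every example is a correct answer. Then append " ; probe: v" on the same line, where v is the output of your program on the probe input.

map_neg | drop(3) | filter_odd ; probe: [19]

Check, running the answer program on each example:
  [48, 7, 21, -2, -37, 43, -21, 18, -48] -> [-48, -7, -21, 2, 37, -43, 21, -18, 48] -> [2, 37, -43, 21, -18, 48] -> [37, -43, 21]
  [-43, 47, -36, 6, 7, 26, 12, -18] -> [43, -47, 36, -6, -7, -26, -12, 18] -> [-6, -7, -26, -12, 18] -> [-7]
  [-29, -49, 20, -32, 41, 26, -34, 45, -30] -> [29, 49, -20, 32, -41, -26, 34, -45, 30] -> [32, -41, -26, 34, -45, 30] -> [-41, -45]
  probe: [-32, 45, -40, -19, -46, 10, 50, -34] -> [32, -45, 40, 19, 46, -10, -50, 34] -> [19, 46, -10, -50, 34] -> [19]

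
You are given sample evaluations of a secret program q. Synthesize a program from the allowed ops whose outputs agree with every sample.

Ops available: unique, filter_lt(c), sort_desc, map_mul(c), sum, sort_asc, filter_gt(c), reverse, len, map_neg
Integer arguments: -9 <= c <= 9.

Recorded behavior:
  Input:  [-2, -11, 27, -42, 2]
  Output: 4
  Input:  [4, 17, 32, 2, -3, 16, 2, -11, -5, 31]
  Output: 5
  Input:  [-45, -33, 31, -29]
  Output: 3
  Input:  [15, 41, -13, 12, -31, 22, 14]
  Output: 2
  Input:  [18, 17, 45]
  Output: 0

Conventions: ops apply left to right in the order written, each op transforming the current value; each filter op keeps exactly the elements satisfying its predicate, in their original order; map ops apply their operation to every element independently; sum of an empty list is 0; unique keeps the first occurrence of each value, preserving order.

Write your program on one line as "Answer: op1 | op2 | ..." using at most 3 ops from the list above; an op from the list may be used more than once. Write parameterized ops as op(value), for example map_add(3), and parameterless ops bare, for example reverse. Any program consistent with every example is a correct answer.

filter_lt(6) | unique | len

Check, running the answer program on each example:
  [-2, -11, 27, -42, 2] -> [-2, -11, -42, 2] -> [-2, -11, -42, 2] -> 4
  [4, 17, 32, 2, -3, 16, 2, -11, -5, 31] -> [4, 2, -3, 2, -11, -5] -> [4, 2, -3, -11, -5] -> 5
  [-45, -33, 31, -29] -> [-45, -33, -29] -> [-45, -33, -29] -> 3
  [15, 41, -13, 12, -31, 22, 14] -> [-13, -31] -> [-13, -31] -> 2
  [18, 17, 45] -> [] -> [] -> 0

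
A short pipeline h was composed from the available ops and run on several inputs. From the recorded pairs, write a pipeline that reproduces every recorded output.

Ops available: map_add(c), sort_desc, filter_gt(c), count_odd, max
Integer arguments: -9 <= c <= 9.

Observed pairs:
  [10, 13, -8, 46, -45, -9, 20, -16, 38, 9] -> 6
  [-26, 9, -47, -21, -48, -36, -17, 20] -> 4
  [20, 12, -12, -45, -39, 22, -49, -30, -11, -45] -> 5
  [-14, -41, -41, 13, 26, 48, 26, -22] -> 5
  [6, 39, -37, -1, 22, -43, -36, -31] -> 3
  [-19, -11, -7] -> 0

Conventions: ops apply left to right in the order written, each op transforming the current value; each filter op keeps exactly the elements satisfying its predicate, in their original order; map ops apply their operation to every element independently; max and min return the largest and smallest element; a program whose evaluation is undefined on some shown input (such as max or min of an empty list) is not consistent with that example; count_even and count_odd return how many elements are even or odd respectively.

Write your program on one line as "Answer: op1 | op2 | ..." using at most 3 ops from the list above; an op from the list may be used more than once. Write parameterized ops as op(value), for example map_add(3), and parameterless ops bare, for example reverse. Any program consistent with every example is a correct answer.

map_add(-5) | count_odd

Check, running the answer program on each example:
  [10, 13, -8, 46, -45, -9, 20, -16, 38, 9] -> [5, 8, -13, 41, -50, -14, 15, -21, 33, 4] -> 6
  [-26, 9, -47, -21, -48, -36, -17, 20] -> [-31, 4, -52, -26, -53, -41, -22, 15] -> 4
  [20, 12, -12, -45, -39, 22, -49, -30, -11, -45] -> [15, 7, -17, -50, -44, 17, -54, -35, -16, -50] -> 5
  [-14, -41, -41, 13, 26, 48, 26, -22] -> [-19, -46, -46, 8, 21, 43, 21, -27] -> 5
  [6, 39, -37, -1, 22, -43, -36, -31] -> [1, 34, -42, -6, 17, -48, -41, -36] -> 3
  [-19, -11, -7] -> [-24, -16, -12] -> 0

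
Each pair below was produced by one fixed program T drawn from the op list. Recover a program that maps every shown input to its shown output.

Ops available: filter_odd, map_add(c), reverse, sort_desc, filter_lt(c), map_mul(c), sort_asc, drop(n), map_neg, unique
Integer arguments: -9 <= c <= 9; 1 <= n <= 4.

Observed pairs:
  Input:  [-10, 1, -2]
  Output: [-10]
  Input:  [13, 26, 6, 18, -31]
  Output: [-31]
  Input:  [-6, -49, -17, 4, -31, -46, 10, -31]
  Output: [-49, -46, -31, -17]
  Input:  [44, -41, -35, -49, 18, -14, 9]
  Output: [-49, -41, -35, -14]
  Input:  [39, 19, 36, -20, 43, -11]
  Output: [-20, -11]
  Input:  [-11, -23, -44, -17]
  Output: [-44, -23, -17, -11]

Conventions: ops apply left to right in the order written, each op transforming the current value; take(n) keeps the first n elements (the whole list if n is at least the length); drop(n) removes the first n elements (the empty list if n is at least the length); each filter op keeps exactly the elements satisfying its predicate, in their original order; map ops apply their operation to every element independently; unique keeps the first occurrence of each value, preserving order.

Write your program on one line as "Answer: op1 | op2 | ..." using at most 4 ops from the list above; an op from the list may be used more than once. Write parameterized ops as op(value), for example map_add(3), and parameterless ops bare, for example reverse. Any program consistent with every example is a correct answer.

unique | sort_desc | filter_lt(-7) | sort_asc

Check, running the answer program on each example:
  [-10, 1, -2] -> [-10, 1, -2] -> [1, -2, -10] -> [-10] -> [-10]
  [13, 26, 6, 18, -31] -> [13, 26, 6, 18, -31] -> [26, 18, 13, 6, -31] -> [-31] -> [-31]
  [-6, -49, -17, 4, -31, -46, 10, -31] -> [-6, -49, -17, 4, -31, -46, 10] -> [10, 4, -6, -17, -31, -46, -49] -> [-17, -31, -46, -49] -> [-49, -46, -31, -17]
  [44, -41, -35, -49, 18, -14, 9] -> [44, -41, -35, -49, 18, -14, 9] -> [44, 18, 9, -14, -35, -41, -49] -> [-14, -35, -41, -49] -> [-49, -41, -35, -14]
  [39, 19, 36, -20, 43, -11] -> [39, 19, 36, -20, 43, -11] -> [43, 39, 36, 19, -11, -20] -> [-11, -20] -> [-20, -11]
  [-11, -23, -44, -17] -> [-11, -23, -44, -17] -> [-11, -17, -23, -44] -> [-11, -17, -23, -44] -> [-44, -23, -17, -11]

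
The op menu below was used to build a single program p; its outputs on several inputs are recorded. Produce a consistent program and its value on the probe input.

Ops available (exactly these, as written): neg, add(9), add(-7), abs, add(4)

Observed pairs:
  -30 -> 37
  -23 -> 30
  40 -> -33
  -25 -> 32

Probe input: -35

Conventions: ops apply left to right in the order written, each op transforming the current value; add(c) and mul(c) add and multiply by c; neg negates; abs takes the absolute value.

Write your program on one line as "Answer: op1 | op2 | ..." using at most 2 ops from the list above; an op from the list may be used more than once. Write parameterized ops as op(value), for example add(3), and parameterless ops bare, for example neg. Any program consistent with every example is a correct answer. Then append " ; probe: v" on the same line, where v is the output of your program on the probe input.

add(-7) | neg ; probe: 42

Check, running the answer program on each example:
  -30 -> -37 -> 37
  -23 -> -30 -> 30
  40 -> 33 -> -33
  -25 -> -32 -> 32
  probe: -35 -> -42 -> 42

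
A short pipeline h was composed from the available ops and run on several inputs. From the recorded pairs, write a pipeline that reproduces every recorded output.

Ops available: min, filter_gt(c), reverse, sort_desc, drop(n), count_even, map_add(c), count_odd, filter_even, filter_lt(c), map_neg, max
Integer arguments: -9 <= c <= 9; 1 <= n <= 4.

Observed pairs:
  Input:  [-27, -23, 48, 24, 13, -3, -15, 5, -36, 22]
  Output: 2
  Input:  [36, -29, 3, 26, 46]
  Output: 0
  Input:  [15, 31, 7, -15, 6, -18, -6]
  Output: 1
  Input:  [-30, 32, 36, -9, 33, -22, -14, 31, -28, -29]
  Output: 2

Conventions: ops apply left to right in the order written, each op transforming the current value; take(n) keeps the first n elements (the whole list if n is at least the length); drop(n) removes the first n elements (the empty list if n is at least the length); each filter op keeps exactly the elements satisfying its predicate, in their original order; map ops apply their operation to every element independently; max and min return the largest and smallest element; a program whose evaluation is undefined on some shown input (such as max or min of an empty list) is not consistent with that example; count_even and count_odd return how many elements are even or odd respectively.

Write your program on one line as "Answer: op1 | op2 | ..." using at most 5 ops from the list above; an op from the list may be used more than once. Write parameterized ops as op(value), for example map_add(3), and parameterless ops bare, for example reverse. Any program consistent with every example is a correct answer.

drop(1) | drop(1) | filter_lt(2) | count_odd

Check, running the answer program on each example:
  [-27, -23, 48, 24, 13, -3, -15, 5, -36, 22] -> [-23, 48, 24, 13, -3, -15, 5, -36, 22] -> [48, 24, 13, -3, -15, 5, -36, 22] -> [-3, -15, -36] -> 2
  [36, -29, 3, 26, 46] -> [-29, 3, 26, 46] -> [3, 26, 46] -> [] -> 0
  [15, 31, 7, -15, 6, -18, -6] -> [31, 7, -15, 6, -18, -6] -> [7, -15, 6, -18, -6] -> [-15, -18, -6] -> 1
  [-30, 32, 36, -9, 33, -22, -14, 31, -28, -29] -> [32, 36, -9, 33, -22, -14, 31, -28, -29] -> [36, -9, 33, -22, -14, 31, -28, -29] -> [-9, -22, -14, -28, -29] -> 2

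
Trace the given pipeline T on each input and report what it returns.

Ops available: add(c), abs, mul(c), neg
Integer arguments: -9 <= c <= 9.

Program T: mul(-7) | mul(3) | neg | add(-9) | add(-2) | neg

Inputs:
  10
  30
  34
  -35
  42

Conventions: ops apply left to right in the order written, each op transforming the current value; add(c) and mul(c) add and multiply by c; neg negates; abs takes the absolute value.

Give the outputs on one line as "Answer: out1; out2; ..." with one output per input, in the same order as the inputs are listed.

-199; -619; -703; 746; -871

Execution, op by op:
  10 -> -70 -> -210 -> 210 -> 201 -> 199 -> -199
  30 -> -210 -> -630 -> 630 -> 621 -> 619 -> -619
  34 -> -238 -> -714 -> 714 -> 705 -> 703 -> -703
  -35 -> 245 -> 735 -> -735 -> -744 -> -746 -> 746
  42 -> -294 -> -882 -> 882 -> 873 -> 871 -> -871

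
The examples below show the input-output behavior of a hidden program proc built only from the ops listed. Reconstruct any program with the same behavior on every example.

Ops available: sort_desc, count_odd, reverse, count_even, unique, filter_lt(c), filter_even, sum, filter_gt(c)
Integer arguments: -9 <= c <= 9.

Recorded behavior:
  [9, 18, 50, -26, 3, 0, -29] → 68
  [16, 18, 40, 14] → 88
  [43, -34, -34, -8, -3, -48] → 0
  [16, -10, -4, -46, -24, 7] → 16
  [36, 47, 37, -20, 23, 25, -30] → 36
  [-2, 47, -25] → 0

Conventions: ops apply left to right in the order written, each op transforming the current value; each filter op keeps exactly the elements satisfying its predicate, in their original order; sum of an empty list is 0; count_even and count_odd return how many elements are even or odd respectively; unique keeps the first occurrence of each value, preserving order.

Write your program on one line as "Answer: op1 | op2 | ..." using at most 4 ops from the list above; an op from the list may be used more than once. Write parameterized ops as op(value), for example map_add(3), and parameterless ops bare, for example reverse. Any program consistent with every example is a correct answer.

unique | filter_even | filter_gt(3) | sum

Check, running the answer program on each example:
  [9, 18, 50, -26, 3, 0, -29] -> [9, 18, 50, -26, 3, 0, -29] -> [18, 50, -26, 0] -> [18, 50] -> 68
  [16, 18, 40, 14] -> [16, 18, 40, 14] -> [16, 18, 40, 14] -> [16, 18, 40, 14] -> 88
  [43, -34, -34, -8, -3, -48] -> [43, -34, -8, -3, -48] -> [-34, -8, -48] -> [] -> 0
  [16, -10, -4, -46, -24, 7] -> [16, -10, -4, -46, -24, 7] -> [16, -10, -4, -46, -24] -> [16] -> 16
  [36, 47, 37, -20, 23, 25, -30] -> [36, 47, 37, -20, 23, 25, -30] -> [36, -20, -30] -> [36] -> 36
  [-2, 47, -25] -> [-2, 47, -25] -> [-2] -> [] -> 0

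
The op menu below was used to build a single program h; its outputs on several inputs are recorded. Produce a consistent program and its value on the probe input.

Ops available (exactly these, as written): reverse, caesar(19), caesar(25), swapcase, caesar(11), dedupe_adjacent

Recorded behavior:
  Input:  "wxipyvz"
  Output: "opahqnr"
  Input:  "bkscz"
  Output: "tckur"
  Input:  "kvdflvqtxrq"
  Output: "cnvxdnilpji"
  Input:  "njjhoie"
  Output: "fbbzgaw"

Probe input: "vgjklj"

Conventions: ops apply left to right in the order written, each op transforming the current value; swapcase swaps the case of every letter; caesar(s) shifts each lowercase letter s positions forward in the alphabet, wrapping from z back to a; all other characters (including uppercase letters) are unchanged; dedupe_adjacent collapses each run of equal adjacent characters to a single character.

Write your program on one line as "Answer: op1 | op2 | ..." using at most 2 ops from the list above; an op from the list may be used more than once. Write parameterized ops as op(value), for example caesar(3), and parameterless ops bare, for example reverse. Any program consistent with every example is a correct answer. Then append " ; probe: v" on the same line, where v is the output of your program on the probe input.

caesar(19) | caesar(25) ; probe: "nybcdb"

Check, running the answer program on each example:
  "wxipyvz" -> "pqbiros" -> "opahqnr"
  "bkscz" -> "udlvs" -> "tckur"
  "kvdflvqtxrq" -> "dowyeojmqkj" -> "cnvxdnilpji"
  "njjhoie" -> "gccahbx" -> "fbbzgaw"
  probe: "vgjklj" -> "ozcdec" -> "nybcdb"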